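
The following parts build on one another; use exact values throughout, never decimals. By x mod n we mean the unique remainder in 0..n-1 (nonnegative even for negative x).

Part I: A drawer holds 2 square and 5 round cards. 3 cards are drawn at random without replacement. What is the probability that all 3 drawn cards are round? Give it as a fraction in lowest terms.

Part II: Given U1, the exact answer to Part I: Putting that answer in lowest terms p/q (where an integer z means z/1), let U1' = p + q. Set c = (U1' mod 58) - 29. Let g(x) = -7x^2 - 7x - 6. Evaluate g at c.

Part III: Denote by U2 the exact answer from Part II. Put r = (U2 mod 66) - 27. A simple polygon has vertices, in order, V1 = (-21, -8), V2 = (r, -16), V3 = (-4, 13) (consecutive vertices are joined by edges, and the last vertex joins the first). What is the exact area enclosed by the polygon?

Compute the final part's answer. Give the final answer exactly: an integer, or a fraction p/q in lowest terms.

425

Part I: total draws C(7,3) = 35; favorable C(5,3) = 10; P = 2/7; answer 2/7
Part II: U1 = 2/7; threaded value p + q = 9; c = -20; -7*(-20)^2 - 7*(-20)^1 - 6 = (-2800) + (140) + (-6) = -2666; answer -2666
Part III: U2 = -2666; r = 13; cross terms: (-21*-16 - 13*-8)=440, (13*13 - -4*-16)=105, (-4*-8 - -21*13)=305; twice the area = |850| = 850; area = 425; answer 425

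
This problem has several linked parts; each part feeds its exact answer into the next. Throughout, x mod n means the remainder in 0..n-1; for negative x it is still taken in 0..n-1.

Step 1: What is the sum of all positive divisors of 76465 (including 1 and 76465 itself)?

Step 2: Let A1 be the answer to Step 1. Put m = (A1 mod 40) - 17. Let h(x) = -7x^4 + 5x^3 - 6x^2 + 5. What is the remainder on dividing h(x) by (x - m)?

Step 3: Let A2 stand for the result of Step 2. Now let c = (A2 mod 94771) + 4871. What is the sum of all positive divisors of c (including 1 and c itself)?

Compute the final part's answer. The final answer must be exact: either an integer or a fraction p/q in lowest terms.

Step 1: 76465 = 5 * 41 * 373; sigma = (1 + 5) * (1 + 41) * (1 + 373) = 6 * 42 * 374 = 94248; answer 94248
Step 2: A1 = 94248; m = -9; remainder = value at the root: -7*(-9)^4 + 5*(-9)^3 - 6*(-9)^2 + 5 = (-45927) + (-3645) + (-486) + (5) = -50053; answer -50053
Step 3: A2 = -50053; c = 49589; 49589 = 17 * 2917; sigma = (1 + 17) * (1 + 2917) = 18 * 2918 = 52524; answer 52524

52524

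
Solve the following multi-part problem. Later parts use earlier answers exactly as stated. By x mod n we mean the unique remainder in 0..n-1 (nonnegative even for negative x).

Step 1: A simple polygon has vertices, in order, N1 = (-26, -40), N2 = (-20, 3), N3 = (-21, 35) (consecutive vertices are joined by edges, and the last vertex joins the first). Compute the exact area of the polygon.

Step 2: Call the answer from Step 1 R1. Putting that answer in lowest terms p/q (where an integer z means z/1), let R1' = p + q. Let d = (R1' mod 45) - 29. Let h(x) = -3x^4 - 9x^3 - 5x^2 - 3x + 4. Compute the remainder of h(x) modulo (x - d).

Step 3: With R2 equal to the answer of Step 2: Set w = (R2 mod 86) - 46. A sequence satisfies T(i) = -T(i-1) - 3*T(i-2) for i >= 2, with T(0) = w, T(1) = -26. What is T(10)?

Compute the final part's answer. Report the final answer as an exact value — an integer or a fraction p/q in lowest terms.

-526

Step 1: cross terms: (-26*3 - -20*-40)=-878, (-20*35 - -21*3)=-637, (-21*-40 - -26*35)=1750; twice the area = |235| = 235; area = 235/2; answer 235/2
Step 2: R1 = 235/2; threaded value p + q = 237; d = -17; remainder = value at the root: -3*(-17)^4 - 9*(-17)^3 - 5*(-17)^2 - 3*(-17)^1 + 4 = (-250563) + (44217) + (-1445) + (51) + (4) = -207736; answer -207736
Step 3: R2 = -207736; w = -6; T(2) = -1*(-26) - 3*(-6) = 44; iterating: T(2)=44, T(3)=34, T(4)=-166, T(5)=64, T(6)=434, T(7)=-626, T(8)=-676, T(9)=2554, T(10)=-526; answer -526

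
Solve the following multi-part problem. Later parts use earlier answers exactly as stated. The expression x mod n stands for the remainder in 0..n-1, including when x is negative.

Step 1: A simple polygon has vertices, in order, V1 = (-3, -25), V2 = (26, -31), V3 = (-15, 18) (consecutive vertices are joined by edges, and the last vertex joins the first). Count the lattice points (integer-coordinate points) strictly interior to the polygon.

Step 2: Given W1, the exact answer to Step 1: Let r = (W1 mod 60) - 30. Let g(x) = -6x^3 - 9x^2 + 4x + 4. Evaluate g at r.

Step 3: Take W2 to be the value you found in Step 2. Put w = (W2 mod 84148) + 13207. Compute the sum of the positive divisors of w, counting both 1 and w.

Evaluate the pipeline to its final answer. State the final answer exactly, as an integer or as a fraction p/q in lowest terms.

125118

Step 1: cross terms: (-3*-31 - 26*-25)=743, (26*18 - -15*-31)=3, (-15*-25 - -3*18)=429; twice the area = |1175| = 1175; area = 1175/2; boundary points = 1 + 1 + 1 = 3; strictly interior points = area - boundary/2 + 1 = 587; answer 587
Step 2: W1 = 587; r = 17; -6*(17)^3 - 9*(17)^2 + 4*(17)^1 + 4 = (-29478) + (-2601) + (68) + (4) = -32007; answer -32007
Step 3: W2 = -32007; w = 65348; 65348 = 2^2 * 17 * 31^2; sigma = (1 + 2 + 4) * (1 + 17) * (1 + 31 + 961) = 7 * 18 * 993 = 125118; answer 125118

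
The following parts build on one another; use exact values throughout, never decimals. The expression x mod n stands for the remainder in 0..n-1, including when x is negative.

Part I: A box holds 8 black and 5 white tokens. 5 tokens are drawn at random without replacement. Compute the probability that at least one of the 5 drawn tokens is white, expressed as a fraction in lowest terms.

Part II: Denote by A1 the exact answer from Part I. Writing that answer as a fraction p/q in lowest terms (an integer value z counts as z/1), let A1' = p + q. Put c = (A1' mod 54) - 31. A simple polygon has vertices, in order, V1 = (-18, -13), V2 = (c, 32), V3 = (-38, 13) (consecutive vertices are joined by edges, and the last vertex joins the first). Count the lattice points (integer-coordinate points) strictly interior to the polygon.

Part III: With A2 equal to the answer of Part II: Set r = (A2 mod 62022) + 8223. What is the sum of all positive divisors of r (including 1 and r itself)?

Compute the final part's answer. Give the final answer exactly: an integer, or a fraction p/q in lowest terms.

Part I: total draws C(13,5) = 1287; complement C(8,5) = 56; favorable 1287 - 56 = 1231; P = 1231/1287; answer 1231/1287
Part II: A1 = 1231/1287; threaded value p + q = 2518; c = 3; cross terms: (-18*32 - 3*-13)=-537, (3*13 - -38*32)=1255, (-38*-13 - -18*13)=728; twice the area = |1446| = 1446; area = 723; boundary points = 3 + 1 + 2 = 6; strictly interior points = area - boundary/2 + 1 = 721; answer 721
Part III: A2 = 721; r = 8944; 8944 = 2^4 * 13 * 43; sigma = (1 + 2 + 4 + 8 + 16) * (1 + 13) * (1 + 43) = 31 * 14 * 44 = 19096; answer 19096

19096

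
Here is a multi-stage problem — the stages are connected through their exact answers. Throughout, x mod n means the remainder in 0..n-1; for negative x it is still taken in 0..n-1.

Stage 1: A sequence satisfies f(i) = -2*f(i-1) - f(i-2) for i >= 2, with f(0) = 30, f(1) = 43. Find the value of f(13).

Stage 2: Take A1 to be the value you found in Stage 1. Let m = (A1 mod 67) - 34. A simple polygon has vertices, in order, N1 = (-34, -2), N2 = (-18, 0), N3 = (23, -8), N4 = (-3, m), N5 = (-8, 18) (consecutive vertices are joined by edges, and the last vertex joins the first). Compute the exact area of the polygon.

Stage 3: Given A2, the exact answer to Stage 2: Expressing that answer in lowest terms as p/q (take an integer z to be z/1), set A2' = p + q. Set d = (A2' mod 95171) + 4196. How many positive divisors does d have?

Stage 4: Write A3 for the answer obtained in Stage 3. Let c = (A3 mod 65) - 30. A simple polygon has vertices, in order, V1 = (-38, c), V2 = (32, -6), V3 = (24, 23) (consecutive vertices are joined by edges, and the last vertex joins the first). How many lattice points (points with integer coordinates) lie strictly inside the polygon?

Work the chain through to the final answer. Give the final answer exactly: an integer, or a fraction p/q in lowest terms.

Stage 1: f(2) = -2*(43) - 1*(30) = -116; iterating: f(2)=-116, f(3)=189, f(4)=-262, f(5)=335, f(6)=-408, f(7)=481, f(8)=-554, f(9)=627, f(10)=-700, f(11)=773, f(12)=-846, f(13)=919; answer 919
Stage 2: A1 = 919; m = 14; cross terms: (-34*0 - -18*-2)=-36, (-18*-8 - 23*0)=144, (23*14 - -3*-8)=298, (-3*18 - -8*14)=58, (-8*-2 - -34*18)=628; twice the area = |1092| = 1092; area = 546; answer 546
Stage 3: A2 = 546; threaded value p + q = 547; d = 4743; 4743 = 3^2 * 17 * 31; number of divisors = (2+1) * (1+1) * (1+1) = 12; answer 12
Stage 4: A3 = 12; c = -18; cross terms: (-38*-6 - 32*-18)=804, (32*23 - 24*-6)=880, (24*-18 - -38*23)=442; twice the area = |2126| = 2126; area = 1063; boundary points = 2 + 1 + 1 = 4; strictly interior points = area - boundary/2 + 1 = 1062; answer 1062

1062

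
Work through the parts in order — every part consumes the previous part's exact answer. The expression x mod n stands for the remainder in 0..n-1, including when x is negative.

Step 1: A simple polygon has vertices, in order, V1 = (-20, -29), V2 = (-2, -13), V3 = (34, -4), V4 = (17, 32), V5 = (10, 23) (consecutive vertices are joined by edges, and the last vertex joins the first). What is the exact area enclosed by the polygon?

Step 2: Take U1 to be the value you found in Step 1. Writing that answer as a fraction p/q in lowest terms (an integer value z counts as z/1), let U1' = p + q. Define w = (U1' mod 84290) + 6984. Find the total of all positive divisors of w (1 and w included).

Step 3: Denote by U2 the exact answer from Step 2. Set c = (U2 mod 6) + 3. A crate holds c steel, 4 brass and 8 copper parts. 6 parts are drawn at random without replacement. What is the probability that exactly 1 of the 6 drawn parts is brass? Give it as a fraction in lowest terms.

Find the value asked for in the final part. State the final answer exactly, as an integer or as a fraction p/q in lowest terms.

24/65

Step 1: cross terms: (-20*-13 - -2*-29)=202, (-2*-4 - 34*-13)=450, (34*32 - 17*-4)=1156, (17*23 - 10*32)=71, (10*-29 - -20*23)=170; twice the area = |2049| = 2049; area = 2049/2; answer 2049/2
Step 2: U1 = 2049/2; threaded value p + q = 2051; w = 9035; 9035 = 5 * 13 * 139; sigma = (1 + 5) * (1 + 13) * (1 + 139) = 6 * 14 * 140 = 11760; answer 11760
Step 3: U2 = 11760; c = 3; total draws C(15,6) = 5005; favorable C(4,1)*C(11,5) = 1848; P = 24/65; answer 24/65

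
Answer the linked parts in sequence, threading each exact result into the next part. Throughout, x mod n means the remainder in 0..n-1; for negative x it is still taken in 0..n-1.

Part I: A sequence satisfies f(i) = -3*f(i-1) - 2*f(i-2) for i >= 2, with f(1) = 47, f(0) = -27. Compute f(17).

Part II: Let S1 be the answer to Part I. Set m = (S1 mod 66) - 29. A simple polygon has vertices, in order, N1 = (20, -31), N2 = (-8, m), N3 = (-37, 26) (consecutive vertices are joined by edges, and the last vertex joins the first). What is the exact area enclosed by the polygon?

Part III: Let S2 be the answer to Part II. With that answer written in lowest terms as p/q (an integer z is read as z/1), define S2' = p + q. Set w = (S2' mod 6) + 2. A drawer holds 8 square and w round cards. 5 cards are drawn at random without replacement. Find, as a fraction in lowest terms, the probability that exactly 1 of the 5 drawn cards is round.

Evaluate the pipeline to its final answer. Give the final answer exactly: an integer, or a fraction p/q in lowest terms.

70/429

Part I: f(2) = -3*(47) - 2*(-27) = -87; iterating: f(2)=-87, f(3)=167, f(4)=-327, f(5)=647, f(6)=-1287, f(7)=2567, f(8)=-5127, f(9)=10247, f(10)=-20487, f(11)=40967, f(12)=-81927, f(13)=163847, f(14)=-327687, f(15)=655367, f(16)=-1310727, f(17)=2621447; answer 2621447
Part II: S1 = 2621447; m = 30; cross terms: (20*30 - -8*-31)=352, (-8*26 - -37*30)=902, (-37*-31 - 20*26)=627; twice the area = |1881| = 1881; area = 1881/2; answer 1881/2
Part III: S2 = 1881/2; threaded value p + q = 1883; w = 7; total draws C(15,5) = 3003; favorable C(7,1)*C(8,4) = 490; P = 70/429; answer 70/429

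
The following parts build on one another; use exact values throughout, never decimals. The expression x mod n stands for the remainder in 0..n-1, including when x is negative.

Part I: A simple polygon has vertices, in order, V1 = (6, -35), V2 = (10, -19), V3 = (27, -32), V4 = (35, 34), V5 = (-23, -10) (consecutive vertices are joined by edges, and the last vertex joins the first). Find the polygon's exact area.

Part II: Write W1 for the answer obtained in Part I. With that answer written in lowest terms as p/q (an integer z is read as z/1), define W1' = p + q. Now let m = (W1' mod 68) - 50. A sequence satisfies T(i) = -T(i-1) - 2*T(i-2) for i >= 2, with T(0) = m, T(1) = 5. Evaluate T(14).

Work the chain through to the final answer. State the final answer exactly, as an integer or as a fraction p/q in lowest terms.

Part I: cross terms: (6*-19 - 10*-35)=236, (10*-32 - 27*-19)=193, (27*34 - 35*-32)=2038, (35*-10 - -23*34)=432, (-23*-35 - 6*-10)=865; twice the area = |3764| = 3764; area = 1882; answer 1882
Part II: W1 = 1882; threaded value p + q = 1883; m = -3; T(2) = -1*(5) - 2*(-3) = 1; iterating: T(2)=1, T(3)=-11, T(4)=9, T(5)=13, T(6)=-31, T(7)=5, T(8)=57, T(9)=-67, T(10)=-47, T(11)=181, T(12)=-87, T(13)=-275, T(14)=449; answer 449

449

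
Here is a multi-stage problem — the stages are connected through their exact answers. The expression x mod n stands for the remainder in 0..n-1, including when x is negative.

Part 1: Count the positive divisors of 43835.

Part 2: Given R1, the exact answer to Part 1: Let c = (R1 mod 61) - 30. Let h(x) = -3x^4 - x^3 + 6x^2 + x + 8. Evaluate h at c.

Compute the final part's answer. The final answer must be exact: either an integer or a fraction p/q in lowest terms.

Part 1: 43835 = 5 * 11 * 797; number of divisors = (1+1) * (1+1) * (1+1) = 8; answer 8
Part 2: R1 = 8; c = -22; -3*(-22)^4 - 1*(-22)^3 + 6*(-22)^2 + 1*(-22)^1 + 8 = (-702768) + (10648) + (2904) + (-22) + (8) = -689230; answer -689230

-689230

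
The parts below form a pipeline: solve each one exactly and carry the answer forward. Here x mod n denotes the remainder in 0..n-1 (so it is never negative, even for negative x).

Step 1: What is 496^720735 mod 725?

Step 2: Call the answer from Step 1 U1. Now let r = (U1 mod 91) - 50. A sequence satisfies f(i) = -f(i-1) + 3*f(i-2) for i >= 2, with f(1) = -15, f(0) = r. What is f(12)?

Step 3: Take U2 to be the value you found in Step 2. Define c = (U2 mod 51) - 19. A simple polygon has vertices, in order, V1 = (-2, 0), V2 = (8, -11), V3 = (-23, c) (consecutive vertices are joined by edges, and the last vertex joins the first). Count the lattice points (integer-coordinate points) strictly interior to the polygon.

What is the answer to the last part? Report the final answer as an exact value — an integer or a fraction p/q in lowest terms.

210

Step 1: squarings mod 725: 496^1=496, 496^2=241, 496^4=81, 496^8=36, 496^16=571, 496^32=516, 496^64=181, 496^128=136, 496^256=371, 496^512=616, 496^1024=281, 496^2048=661, 496^4096=471, 496^8192=716, 496^16384=81, 496^32768=36, 496^65536=571, 496^131072=516, 496^262144=181, 496^524288=136; 496^720735 = 496^1 * 496^2 * 496^4 * 496^8 * 496^16 * 496^64 * 496^256 * 496^512 * 496^1024 * 496^2048 * 496^4096 * 496^8192 * 496^16384 * 496^32768 * 496^131072 * 496^524288 = 26 (mod 725); answer 26
Step 2: U1 = 26; r = -24; f(2) = -1*(-15) + 3*(-24) = -57; iterating: f(2)=-57, f(3)=12, f(4)=-183, f(5)=219, f(6)=-768, f(7)=1425, f(8)=-3729, f(9)=8004, f(10)=-19191, f(11)=43203, f(12)=-100776; answer -100776
Step 3: U2 = -100776; c = -19; cross terms: (-2*-11 - 8*0)=22, (8*-19 - -23*-11)=-405, (-23*0 - -2*-19)=-38; twice the area = |-421| = 421; area = 421/2; boundary points = 1 + 1 + 1 = 3; strictly interior points = area - boundary/2 + 1 = 210; answer 210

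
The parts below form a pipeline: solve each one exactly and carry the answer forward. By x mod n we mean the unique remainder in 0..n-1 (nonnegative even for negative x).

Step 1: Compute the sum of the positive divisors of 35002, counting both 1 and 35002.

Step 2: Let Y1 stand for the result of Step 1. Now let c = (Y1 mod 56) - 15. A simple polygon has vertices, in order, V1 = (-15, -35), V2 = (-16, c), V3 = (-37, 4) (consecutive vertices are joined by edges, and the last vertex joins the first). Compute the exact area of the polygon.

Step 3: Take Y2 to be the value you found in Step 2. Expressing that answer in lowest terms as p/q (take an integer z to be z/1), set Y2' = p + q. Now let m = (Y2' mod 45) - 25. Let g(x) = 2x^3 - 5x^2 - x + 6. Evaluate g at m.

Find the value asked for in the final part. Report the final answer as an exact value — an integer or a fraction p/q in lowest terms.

-600

Step 1: 35002 = 2 * 11 * 37 * 43; sigma = (1 + 2) * (1 + 11) * (1 + 37) * (1 + 43) = 3 * 12 * 38 * 44 = 60192; answer 60192
Step 2: Y1 = 60192; c = 33; cross terms: (-15*33 - -16*-35)=-1055, (-16*4 - -37*33)=1157, (-37*-35 - -15*4)=1355; twice the area = |1457| = 1457; area = 1457/2; answer 1457/2
Step 3: Y2 = 1457/2; threaded value p + q = 1459; m = -6; 2*(-6)^3 - 5*(-6)^2 - 1*(-6)^1 + 6 = (-432) + (-180) + (6) + (6) = -600; answer -600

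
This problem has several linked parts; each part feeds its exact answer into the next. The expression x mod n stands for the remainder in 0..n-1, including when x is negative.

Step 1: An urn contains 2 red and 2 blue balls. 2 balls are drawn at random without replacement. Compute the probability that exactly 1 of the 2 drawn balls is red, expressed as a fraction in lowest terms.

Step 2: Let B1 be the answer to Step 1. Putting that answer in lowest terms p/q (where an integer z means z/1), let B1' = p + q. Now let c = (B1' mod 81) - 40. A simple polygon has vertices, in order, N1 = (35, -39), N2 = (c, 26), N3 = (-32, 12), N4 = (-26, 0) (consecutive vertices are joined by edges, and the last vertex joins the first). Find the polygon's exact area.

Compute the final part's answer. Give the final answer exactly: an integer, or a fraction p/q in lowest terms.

Step 1: total draws C(4,2) = 6; favorable C(2,1)*C(2,1) = 4; P = 2/3; answer 2/3
Step 2: B1 = 2/3; threaded value p + q = 5; c = -35; cross terms: (35*26 - -35*-39)=-455, (-35*12 - -32*26)=412, (-32*0 - -26*12)=312, (-26*-39 - 35*0)=1014; twice the area = |1283| = 1283; area = 1283/2; answer 1283/2

1283/2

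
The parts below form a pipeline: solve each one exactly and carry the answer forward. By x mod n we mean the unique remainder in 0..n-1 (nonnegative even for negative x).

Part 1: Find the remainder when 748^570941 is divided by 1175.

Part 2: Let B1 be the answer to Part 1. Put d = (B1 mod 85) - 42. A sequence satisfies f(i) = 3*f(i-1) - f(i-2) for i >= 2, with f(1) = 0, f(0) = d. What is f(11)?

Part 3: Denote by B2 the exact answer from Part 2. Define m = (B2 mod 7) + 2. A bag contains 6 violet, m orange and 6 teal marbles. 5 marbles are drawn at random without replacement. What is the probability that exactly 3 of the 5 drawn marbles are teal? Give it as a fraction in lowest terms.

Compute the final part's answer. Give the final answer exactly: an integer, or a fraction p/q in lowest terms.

455/3876

Part 1: squarings mod 1175: 748^1=748, 748^2=204, 748^4=491, 748^8=206, 748^16=136, 748^32=871, 748^64=766, 748^128=431, 748^256=111, 748^512=571, 748^1024=566, 748^2048=756, 748^4096=486, 748^8192=21, 748^16384=441, 748^32768=606, 748^65536=636, 748^131072=296, 748^262144=666, 748^524288=581; 748^570941 = 748^1 * 748^4 * 748^8 * 748^16 * 748^32 * 748^512 * 748^1024 * 748^4096 * 748^8192 * 748^32768 * 748^524288 = 1173 (mod 1175); answer 1173
Part 2: B1 = 1173; d = 26; f(2) = 3*(0) - 1*(26) = -26; iterating: f(2)=-26, f(3)=-78, f(4)=-208, f(5)=-546, f(6)=-1430, f(7)=-3744, f(8)=-9802, f(9)=-25662, f(10)=-67184, f(11)=-175890; answer -175890
Part 3: B2 = -175890; m = 8; total draws C(20,5) = 15504; favorable C(6,3)*C(14,2) = 1820; P = 455/3876; answer 455/3876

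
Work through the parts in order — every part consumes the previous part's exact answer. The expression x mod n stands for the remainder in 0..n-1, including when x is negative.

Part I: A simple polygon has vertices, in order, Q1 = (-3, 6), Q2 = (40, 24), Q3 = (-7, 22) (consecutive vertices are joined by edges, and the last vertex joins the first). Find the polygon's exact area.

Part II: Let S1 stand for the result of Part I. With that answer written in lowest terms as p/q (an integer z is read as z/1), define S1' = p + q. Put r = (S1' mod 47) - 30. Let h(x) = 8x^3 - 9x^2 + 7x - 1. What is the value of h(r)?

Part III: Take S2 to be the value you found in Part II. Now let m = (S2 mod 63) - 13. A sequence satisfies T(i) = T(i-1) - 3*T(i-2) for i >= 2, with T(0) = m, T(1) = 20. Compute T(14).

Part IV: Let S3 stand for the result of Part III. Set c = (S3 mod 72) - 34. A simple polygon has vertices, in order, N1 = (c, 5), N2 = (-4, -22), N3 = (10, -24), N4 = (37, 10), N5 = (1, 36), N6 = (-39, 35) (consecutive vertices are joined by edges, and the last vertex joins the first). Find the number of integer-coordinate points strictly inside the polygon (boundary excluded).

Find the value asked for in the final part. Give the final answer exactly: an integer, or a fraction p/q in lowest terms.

Part I: cross terms: (-3*24 - 40*6)=-312, (40*22 - -7*24)=1048, (-7*6 - -3*22)=24; twice the area = |760| = 760; area = 380; answer 380
Part II: S1 = 380; threaded value p + q = 381; r = -25; 8*(-25)^3 - 9*(-25)^2 + 7*(-25)^1 - 1 = (-125000) + (-5625) + (-175) + (-1) = -130801; answer -130801
Part III: S2 = -130801; m = 37; T(2) = 1*(20) - 3*(37) = -91; iterating: T(2)=-91, T(3)=-151, T(4)=122, T(5)=575, T(6)=209, T(7)=-1516, T(8)=-2143, T(9)=2405, T(10)=8834, T(11)=1619, T(12)=-24883, T(13)=-29740, T(14)=44909; answer 44909
Part IV: S3 = 44909; c = 19; cross terms: (19*-22 - -4*5)=-398, (-4*-24 - 10*-22)=316, (10*10 - 37*-24)=988, (37*36 - 1*10)=1322, (1*35 - -39*36)=1439, (-39*5 - 19*35)=-860; twice the area = |2807| = 2807; area = 2807/2; boundary points = 1 + 2 + 1 + 2 + 1 + 2 = 9; strictly interior points = area - boundary/2 + 1 = 1400; answer 1400

1400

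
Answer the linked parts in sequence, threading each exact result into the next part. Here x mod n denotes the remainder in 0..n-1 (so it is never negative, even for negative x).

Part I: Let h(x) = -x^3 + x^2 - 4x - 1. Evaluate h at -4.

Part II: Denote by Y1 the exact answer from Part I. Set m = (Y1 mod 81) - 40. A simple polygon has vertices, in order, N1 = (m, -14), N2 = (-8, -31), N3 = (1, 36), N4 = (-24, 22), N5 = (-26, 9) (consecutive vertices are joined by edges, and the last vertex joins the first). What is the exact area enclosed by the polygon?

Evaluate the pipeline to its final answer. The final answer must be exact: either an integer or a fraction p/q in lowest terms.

Part I: -1*(-4)^3 + 1*(-4)^2 - 4*(-4)^1 - 1 = (64) + (16) + (16) + (-1) = 95; answer 95
Part II: Y1 = 95; m = -26; cross terms: (-26*-31 - -8*-14)=694, (-8*36 - 1*-31)=-257, (1*22 - -24*36)=886, (-24*9 - -26*22)=356, (-26*-14 - -26*9)=598; twice the area = |2277| = 2277; area = 2277/2; answer 2277/2

2277/2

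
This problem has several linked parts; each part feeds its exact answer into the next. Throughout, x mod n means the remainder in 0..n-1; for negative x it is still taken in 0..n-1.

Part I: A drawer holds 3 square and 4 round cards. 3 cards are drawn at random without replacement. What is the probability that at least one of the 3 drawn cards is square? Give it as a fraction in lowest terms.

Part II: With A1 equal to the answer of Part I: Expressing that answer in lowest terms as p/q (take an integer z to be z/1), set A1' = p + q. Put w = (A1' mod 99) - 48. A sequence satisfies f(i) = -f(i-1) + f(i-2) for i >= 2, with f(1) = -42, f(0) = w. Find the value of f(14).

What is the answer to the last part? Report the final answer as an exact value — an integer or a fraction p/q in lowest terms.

Part I: total draws C(7,3) = 35; complement C(4,3) = 4; favorable 35 - 4 = 31; P = 31/35; answer 31/35
Part II: A1 = 31/35; threaded value p + q = 66; w = 18; f(2) = -1*(-42) + 1*(18) = 60; iterating: f(2)=60, f(3)=-102, f(4)=162, f(5)=-264, f(6)=426, f(7)=-690, f(8)=1116, f(9)=-1806, f(10)=2922, f(11)=-4728, f(12)=7650, f(13)=-12378, f(14)=20028; answer 20028

20028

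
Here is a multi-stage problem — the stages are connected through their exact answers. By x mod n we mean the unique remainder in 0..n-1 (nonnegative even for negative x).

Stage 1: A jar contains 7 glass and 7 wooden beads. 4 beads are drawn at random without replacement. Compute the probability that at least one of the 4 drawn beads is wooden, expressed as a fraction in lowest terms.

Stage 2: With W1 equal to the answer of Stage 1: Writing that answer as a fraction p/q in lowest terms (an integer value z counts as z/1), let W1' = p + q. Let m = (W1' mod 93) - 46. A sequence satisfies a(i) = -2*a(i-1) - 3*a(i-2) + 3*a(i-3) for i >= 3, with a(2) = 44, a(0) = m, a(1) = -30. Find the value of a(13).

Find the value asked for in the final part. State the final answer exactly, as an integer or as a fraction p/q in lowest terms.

Stage 1: total draws C(14,4) = 1001; complement C(7,4) = 35; favorable 1001 - 35 = 966; P = 138/143; answer 138/143
Stage 2: W1 = 138/143; threaded value p + q = 281; m = -44; a(3) = -2*(44) - 3*(-30) + 3*(-44) = -130; iterating: a(3)=-130, a(4)=38, a(5)=446, a(6)=-1396, a(7)=1568, a(8)=2390, a(9)=-13672, a(10)=24878, a(11)=-1570, a(12)=-112510, a(13)=304364; answer 304364

304364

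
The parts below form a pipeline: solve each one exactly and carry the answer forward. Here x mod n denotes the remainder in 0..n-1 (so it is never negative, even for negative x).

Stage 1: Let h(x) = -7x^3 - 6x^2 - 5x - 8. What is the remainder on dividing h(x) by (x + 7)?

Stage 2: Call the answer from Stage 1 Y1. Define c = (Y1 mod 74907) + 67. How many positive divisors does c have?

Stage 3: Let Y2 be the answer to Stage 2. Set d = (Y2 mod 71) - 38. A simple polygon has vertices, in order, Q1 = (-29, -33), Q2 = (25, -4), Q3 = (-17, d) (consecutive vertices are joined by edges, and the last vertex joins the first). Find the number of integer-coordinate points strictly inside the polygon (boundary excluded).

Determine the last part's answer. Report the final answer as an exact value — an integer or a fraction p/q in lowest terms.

198

Stage 1: remainder = value at the root: -7*(-7)^3 - 6*(-7)^2 - 5*(-7)^1 - 8 = (2401) + (-294) + (35) + (-8) = 2134; answer 2134
Stage 2: Y1 = 2134; c = 2201; 2201 = 31 * 71; number of divisors = (1+1) * (1+1) = 4; answer 4
Stage 3: Y2 = 4; d = -34; cross terms: (-29*-4 - 25*-33)=941, (25*-34 - -17*-4)=-918, (-17*-33 - -29*-34)=-425; twice the area = |-402| = 402; area = 201; boundary points = 1 + 6 + 1 = 8; strictly interior points = area - boundary/2 + 1 = 198; answer 198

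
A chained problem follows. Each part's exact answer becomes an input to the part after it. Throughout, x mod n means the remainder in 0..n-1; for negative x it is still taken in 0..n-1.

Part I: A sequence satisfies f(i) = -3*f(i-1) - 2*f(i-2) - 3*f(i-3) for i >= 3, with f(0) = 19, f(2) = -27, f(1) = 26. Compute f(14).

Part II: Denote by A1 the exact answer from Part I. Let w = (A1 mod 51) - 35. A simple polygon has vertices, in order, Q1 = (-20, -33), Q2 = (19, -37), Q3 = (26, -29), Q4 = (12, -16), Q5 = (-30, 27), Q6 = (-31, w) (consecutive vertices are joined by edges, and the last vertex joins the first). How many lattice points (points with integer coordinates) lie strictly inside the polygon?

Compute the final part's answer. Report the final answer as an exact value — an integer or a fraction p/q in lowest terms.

Part I: f(3) = -3*(-27) - 2*(26) - 3*(19) = -28; iterating: f(3)=-28, f(4)=60, f(5)=-43, f(6)=93, f(7)=-373, f(8)=1062, f(9)=-2719, f(10)=7152, f(11)=-19204, f(12)=51465, f(13)=-137443, f(14)=367011; answer 367011
Part II: A1 = 367011; w = -20; cross terms: (-20*-37 - 19*-33)=1367, (19*-29 - 26*-37)=411, (26*-16 - 12*-29)=-68, (12*27 - -30*-16)=-156, (-30*-20 - -31*27)=1437, (-31*-33 - -20*-20)=623; twice the area = |3614| = 3614; area = 1807; boundary points = 1 + 1 + 1 + 1 + 1 + 1 = 6; strictly interior points = area - boundary/2 + 1 = 1805; answer 1805

1805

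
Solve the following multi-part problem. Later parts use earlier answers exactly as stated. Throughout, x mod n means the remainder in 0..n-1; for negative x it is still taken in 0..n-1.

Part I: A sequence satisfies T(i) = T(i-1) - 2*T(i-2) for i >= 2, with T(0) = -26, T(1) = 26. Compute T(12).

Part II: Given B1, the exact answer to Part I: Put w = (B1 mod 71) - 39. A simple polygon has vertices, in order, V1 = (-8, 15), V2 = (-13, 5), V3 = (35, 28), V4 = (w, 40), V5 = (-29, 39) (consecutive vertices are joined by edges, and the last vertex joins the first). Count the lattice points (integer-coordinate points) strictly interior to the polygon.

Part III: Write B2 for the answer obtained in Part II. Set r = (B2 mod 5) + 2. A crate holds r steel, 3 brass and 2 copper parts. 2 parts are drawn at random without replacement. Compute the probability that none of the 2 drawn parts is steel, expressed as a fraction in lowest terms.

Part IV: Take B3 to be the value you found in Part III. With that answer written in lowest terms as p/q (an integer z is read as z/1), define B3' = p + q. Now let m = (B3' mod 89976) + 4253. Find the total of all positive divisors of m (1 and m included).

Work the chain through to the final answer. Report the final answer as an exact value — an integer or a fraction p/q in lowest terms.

Part I: T(2) = 1*(26) - 2*(-26) = 78; iterating: T(2)=78, T(3)=26, T(4)=-130, T(5)=-182, T(6)=78, T(7)=442, T(8)=286, T(9)=-598, T(10)=-1170, T(11)=26, T(12)=2366; answer 2366
Part II: B1 = 2366; w = -16; cross terms: (-8*5 - -13*15)=155, (-13*28 - 35*5)=-539, (35*40 - -16*28)=1848, (-16*39 - -29*40)=536, (-29*15 - -8*39)=-123; twice the area = |1877| = 1877; area = 1877/2; boundary points = 5 + 1 + 3 + 1 + 3 = 13; strictly interior points = area - boundary/2 + 1 = 933; answer 933
Part III: B2 = 933; r = 5; total draws C(10,2) = 45; favorable C(5,2) = 10; P = 2/9; answer 2/9
Part IV: B3 = 2/9; threaded value p + q = 11; m = 4264; 4264 = 2^3 * 13 * 41; sigma = (1 + 2 + 4 + 8) * (1 + 13) * (1 + 41) = 15 * 14 * 42 = 8820; answer 8820

8820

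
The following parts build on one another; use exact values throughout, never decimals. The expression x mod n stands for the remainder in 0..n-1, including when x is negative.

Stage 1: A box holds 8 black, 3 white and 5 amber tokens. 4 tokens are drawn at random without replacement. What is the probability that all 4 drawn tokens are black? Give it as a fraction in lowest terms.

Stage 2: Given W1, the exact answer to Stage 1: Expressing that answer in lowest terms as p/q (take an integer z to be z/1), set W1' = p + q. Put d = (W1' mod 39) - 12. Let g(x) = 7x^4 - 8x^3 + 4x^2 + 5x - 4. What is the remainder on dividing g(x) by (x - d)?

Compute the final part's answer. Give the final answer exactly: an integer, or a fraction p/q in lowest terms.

Stage 1: total draws C(16,4) = 1820; favorable C(8,4) = 70; P = 1/26; answer 1/26
Stage 2: W1 = 1/26; threaded value p + q = 27; d = 15; remainder = value at the root: 7*(15)^4 - 8*(15)^3 + 4*(15)^2 + 5*(15)^1 - 4 = (354375) + (-27000) + (900) + (75) + (-4) = 328346; answer 328346

328346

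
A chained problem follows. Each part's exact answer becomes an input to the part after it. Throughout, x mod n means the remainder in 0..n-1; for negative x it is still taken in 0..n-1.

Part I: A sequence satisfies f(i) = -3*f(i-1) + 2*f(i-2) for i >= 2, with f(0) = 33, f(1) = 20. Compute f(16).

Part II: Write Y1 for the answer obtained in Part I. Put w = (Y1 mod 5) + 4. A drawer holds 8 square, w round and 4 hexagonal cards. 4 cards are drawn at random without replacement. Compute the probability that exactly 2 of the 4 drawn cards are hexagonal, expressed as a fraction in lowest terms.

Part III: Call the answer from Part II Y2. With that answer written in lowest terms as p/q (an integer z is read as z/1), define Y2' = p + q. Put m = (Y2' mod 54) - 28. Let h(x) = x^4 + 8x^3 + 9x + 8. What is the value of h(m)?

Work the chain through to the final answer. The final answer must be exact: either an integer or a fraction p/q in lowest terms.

Part I: f(2) = -3*(20) + 2*(33) = 6; iterating: f(2)=6, f(3)=22, f(4)=-54, f(5)=206, f(6)=-726, f(7)=2590, f(8)=-9222, f(9)=32846, f(10)=-116982, f(11)=416638, f(12)=-1483878, f(13)=5284910, f(14)=-18822486, f(15)=67037278, f(16)=-238756806; answer -238756806
Part II: Y1 = -238756806; w = 8; total draws C(20,4) = 4845; favorable C(4,2)*C(16,2) = 720; P = 48/323; answer 48/323
Part III: Y2 = 48/323; threaded value p + q = 371; m = 19; 1*(19)^4 + 8*(19)^3 + 9*(19)^1 + 8 = (130321) + (54872) + (171) + (8) = 185372; answer 185372

185372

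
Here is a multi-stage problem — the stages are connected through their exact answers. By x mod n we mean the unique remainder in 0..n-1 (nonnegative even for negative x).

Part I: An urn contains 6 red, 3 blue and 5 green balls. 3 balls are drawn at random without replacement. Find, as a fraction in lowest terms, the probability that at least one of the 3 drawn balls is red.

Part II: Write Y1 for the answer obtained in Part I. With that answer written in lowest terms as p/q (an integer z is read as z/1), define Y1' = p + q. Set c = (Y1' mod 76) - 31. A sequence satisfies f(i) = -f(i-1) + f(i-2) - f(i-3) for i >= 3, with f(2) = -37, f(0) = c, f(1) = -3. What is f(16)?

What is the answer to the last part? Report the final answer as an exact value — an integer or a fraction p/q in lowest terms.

-120071

Part I: total draws C(14,3) = 364; complement C(8,3) = 56; favorable 364 - 56 = 308; P = 11/13; answer 11/13
Part II: Y1 = 11/13; threaded value p + q = 24; c = -7; f(3) = -1*(-37) + 1*(-3) - 1*(-7) = 41; iterating: f(3)=41, f(4)=-75, f(5)=153, f(6)=-269, f(7)=497, f(8)=-919, f(9)=1685, f(10)=-3101, f(11)=5705, f(12)=-10491, f(13)=19297, f(14)=-35493, f(15)=65281, f(16)=-120071; answer -120071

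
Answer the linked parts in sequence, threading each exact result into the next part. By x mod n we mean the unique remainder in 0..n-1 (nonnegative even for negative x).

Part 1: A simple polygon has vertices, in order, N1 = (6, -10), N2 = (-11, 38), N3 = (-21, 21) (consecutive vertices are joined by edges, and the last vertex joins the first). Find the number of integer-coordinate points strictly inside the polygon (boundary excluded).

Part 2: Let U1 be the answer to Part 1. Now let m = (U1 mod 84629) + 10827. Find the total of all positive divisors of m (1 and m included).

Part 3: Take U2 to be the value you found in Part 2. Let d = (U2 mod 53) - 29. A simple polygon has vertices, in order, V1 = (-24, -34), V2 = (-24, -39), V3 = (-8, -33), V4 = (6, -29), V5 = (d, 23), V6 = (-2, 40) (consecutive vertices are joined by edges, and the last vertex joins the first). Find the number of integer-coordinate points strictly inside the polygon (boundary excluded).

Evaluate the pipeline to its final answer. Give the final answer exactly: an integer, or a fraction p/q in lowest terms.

Part 1: cross terms: (6*38 - -11*-10)=118, (-11*21 - -21*38)=567, (-21*-10 - 6*21)=84; twice the area = |769| = 769; area = 769/2; boundary points = 1 + 1 + 1 = 3; strictly interior points = area - boundary/2 + 1 = 384; answer 384
Part 2: U1 = 384; m = 11211; 11211 = 3 * 37 * 101; sigma = (1 + 3) * (1 + 37) * (1 + 101) = 4 * 38 * 102 = 15504; answer 15504
Part 3: U2 = 15504; d = -1; cross terms: (-24*-39 - -24*-34)=120, (-24*-33 - -8*-39)=480, (-8*-29 - 6*-33)=430, (6*23 - -1*-29)=109, (-1*40 - -2*23)=6, (-2*-34 - -24*40)=1028; twice the area = |2173| = 2173; area = 2173/2; boundary points = 5 + 2 + 2 + 1 + 1 + 2 = 13; strictly interior points = area - boundary/2 + 1 = 1081; answer 1081

1081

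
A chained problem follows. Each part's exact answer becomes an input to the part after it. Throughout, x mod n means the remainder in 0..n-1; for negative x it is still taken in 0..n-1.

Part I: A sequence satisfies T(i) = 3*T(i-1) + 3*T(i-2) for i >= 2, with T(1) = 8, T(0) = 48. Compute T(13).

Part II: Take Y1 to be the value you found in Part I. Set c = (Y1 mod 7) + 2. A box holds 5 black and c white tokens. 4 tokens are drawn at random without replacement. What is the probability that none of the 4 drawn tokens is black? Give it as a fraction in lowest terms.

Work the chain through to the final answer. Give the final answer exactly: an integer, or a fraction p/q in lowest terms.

1/42

Part I: T(2) = 3*(8) + 3*(48) = 168; iterating: T(2)=168, T(3)=528, T(4)=2088, T(5)=7848, T(6)=29808, T(7)=112968, T(8)=428328, T(9)=1623888, T(10)=6156648, T(11)=23341608, T(12)=88494768, T(13)=335509128; answer 335509128
Part II: Y1 = 335509128; c = 5; total draws C(10,4) = 210; favorable C(5,4) = 5; P = 1/42; answer 1/42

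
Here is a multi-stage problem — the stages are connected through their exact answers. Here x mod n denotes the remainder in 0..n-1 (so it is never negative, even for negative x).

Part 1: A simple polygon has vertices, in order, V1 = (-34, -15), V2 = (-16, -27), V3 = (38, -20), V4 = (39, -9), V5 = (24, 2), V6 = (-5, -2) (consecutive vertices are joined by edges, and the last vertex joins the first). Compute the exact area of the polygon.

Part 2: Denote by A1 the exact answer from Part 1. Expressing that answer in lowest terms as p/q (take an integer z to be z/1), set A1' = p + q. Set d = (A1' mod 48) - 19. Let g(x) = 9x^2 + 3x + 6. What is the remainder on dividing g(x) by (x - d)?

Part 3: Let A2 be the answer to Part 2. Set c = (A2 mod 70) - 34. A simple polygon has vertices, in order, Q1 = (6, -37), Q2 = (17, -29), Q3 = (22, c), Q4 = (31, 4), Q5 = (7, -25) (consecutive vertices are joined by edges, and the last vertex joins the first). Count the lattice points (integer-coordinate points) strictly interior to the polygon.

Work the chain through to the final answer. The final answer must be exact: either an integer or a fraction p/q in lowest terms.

Part 1: cross terms: (-34*-27 - -16*-15)=678, (-16*-20 - 38*-27)=1346, (38*-9 - 39*-20)=438, (39*2 - 24*-9)=294, (24*-2 - -5*2)=-38, (-5*-15 - -34*-2)=7; twice the area = |2725| = 2725; area = 2725/2; answer 2725/2
Part 2: A1 = 2725/2; threaded value p + q = 2727; d = 20; remainder = value at the root: 9*(20)^2 + 3*(20)^1 + 6 = (3600) + (60) + (6) = 3666; answer 3666
Part 3: A2 = 3666; c = -8; cross terms: (6*-29 - 17*-37)=455, (17*-8 - 22*-29)=502, (22*4 - 31*-8)=336, (31*-25 - 7*4)=-803, (7*-37 - 6*-25)=-109; twice the area = |381| = 381; area = 381/2; boundary points = 1 + 1 + 3 + 1 + 1 = 7; strictly interior points = area - boundary/2 + 1 = 188; answer 188

188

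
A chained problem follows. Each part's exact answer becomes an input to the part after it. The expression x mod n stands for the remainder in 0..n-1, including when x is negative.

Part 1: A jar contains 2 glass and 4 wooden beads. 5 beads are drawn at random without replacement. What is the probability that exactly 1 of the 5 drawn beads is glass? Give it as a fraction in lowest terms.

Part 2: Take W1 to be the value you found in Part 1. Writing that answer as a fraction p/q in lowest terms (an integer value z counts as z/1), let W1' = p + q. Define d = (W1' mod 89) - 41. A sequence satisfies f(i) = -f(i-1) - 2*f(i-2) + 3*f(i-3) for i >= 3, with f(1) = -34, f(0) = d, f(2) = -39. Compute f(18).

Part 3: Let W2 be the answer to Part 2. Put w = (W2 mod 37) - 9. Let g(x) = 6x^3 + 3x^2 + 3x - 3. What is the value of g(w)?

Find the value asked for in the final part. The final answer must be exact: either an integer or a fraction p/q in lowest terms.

74655

Part 1: total draws C(6,5) = 6; favorable C(2,1)*C(4,4) = 2; P = 1/3; answer 1/3
Part 2: W1 = 1/3; threaded value p + q = 4; d = -37; f(3) = -1*(-39) - 2*(-34) + 3*(-37) = -4; iterating: f(3)=-4, f(4)=-20, f(5)=-89, f(6)=117, f(7)=1, f(8)=-502, f(9)=851, f(10)=156, f(11)=-3364, f(12)=5605, f(13)=1591, f(14)=-22893, f(15)=36526, f(16)=14033, f(17)=-155764, f(18)=237276; answer 237276
Part 3: W2 = 237276; w = 23; 6*(23)^3 + 3*(23)^2 + 3*(23)^1 - 3 = (73002) + (1587) + (69) + (-3) = 74655; answer 74655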